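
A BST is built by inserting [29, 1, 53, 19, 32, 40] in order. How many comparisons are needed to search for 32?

Search path for 32: 29 -> 53 -> 32
Found: True
Comparisons: 3


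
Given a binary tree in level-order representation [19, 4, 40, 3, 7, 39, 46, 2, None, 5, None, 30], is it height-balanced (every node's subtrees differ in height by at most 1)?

Tree (level-order array): [19, 4, 40, 3, 7, 39, 46, 2, None, 5, None, 30]
Definition: a tree is height-balanced if, at every node, |h(left) - h(right)| <= 1 (empty subtree has height -1).
Bottom-up per-node check:
  node 2: h_left=-1, h_right=-1, diff=0 [OK], height=0
  node 3: h_left=0, h_right=-1, diff=1 [OK], height=1
  node 5: h_left=-1, h_right=-1, diff=0 [OK], height=0
  node 7: h_left=0, h_right=-1, diff=1 [OK], height=1
  node 4: h_left=1, h_right=1, diff=0 [OK], height=2
  node 30: h_left=-1, h_right=-1, diff=0 [OK], height=0
  node 39: h_left=0, h_right=-1, diff=1 [OK], height=1
  node 46: h_left=-1, h_right=-1, diff=0 [OK], height=0
  node 40: h_left=1, h_right=0, diff=1 [OK], height=2
  node 19: h_left=2, h_right=2, diff=0 [OK], height=3
All nodes satisfy the balance condition.
Result: Balanced


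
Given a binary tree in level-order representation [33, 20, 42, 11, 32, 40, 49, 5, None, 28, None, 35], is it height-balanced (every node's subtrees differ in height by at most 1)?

Tree (level-order array): [33, 20, 42, 11, 32, 40, 49, 5, None, 28, None, 35]
Definition: a tree is height-balanced if, at every node, |h(left) - h(right)| <= 1 (empty subtree has height -1).
Bottom-up per-node check:
  node 5: h_left=-1, h_right=-1, diff=0 [OK], height=0
  node 11: h_left=0, h_right=-1, diff=1 [OK], height=1
  node 28: h_left=-1, h_right=-1, diff=0 [OK], height=0
  node 32: h_left=0, h_right=-1, diff=1 [OK], height=1
  node 20: h_left=1, h_right=1, diff=0 [OK], height=2
  node 35: h_left=-1, h_right=-1, diff=0 [OK], height=0
  node 40: h_left=0, h_right=-1, diff=1 [OK], height=1
  node 49: h_left=-1, h_right=-1, diff=0 [OK], height=0
  node 42: h_left=1, h_right=0, diff=1 [OK], height=2
  node 33: h_left=2, h_right=2, diff=0 [OK], height=3
All nodes satisfy the balance condition.
Result: Balanced


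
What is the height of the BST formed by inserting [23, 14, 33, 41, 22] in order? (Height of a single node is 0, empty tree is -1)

Insertion order: [23, 14, 33, 41, 22]
Tree (level-order array): [23, 14, 33, None, 22, None, 41]
Compute height bottom-up (empty subtree = -1):
  height(22) = 1 + max(-1, -1) = 0
  height(14) = 1 + max(-1, 0) = 1
  height(41) = 1 + max(-1, -1) = 0
  height(33) = 1 + max(-1, 0) = 1
  height(23) = 1 + max(1, 1) = 2
Height = 2


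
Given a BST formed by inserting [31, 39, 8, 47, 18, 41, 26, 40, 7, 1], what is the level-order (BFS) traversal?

Tree insertion order: [31, 39, 8, 47, 18, 41, 26, 40, 7, 1]
Tree (level-order array): [31, 8, 39, 7, 18, None, 47, 1, None, None, 26, 41, None, None, None, None, None, 40]
BFS from the root, enqueuing left then right child of each popped node:
  queue [31] -> pop 31, enqueue [8, 39], visited so far: [31]
  queue [8, 39] -> pop 8, enqueue [7, 18], visited so far: [31, 8]
  queue [39, 7, 18] -> pop 39, enqueue [47], visited so far: [31, 8, 39]
  queue [7, 18, 47] -> pop 7, enqueue [1], visited so far: [31, 8, 39, 7]
  queue [18, 47, 1] -> pop 18, enqueue [26], visited so far: [31, 8, 39, 7, 18]
  queue [47, 1, 26] -> pop 47, enqueue [41], visited so far: [31, 8, 39, 7, 18, 47]
  queue [1, 26, 41] -> pop 1, enqueue [none], visited so far: [31, 8, 39, 7, 18, 47, 1]
  queue [26, 41] -> pop 26, enqueue [none], visited so far: [31, 8, 39, 7, 18, 47, 1, 26]
  queue [41] -> pop 41, enqueue [40], visited so far: [31, 8, 39, 7, 18, 47, 1, 26, 41]
  queue [40] -> pop 40, enqueue [none], visited so far: [31, 8, 39, 7, 18, 47, 1, 26, 41, 40]
Result: [31, 8, 39, 7, 18, 47, 1, 26, 41, 40]


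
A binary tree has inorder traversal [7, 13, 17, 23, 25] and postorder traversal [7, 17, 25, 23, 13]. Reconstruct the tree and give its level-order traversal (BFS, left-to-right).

Inorder:   [7, 13, 17, 23, 25]
Postorder: [7, 17, 25, 23, 13]
Algorithm: postorder visits root last, so walk postorder right-to-left;
each value is the root of the current inorder slice — split it at that
value, recurse on the right subtree first, then the left.
Recursive splits:
  root=13; inorder splits into left=[7], right=[17, 23, 25]
  root=23; inorder splits into left=[17], right=[25]
  root=25; inorder splits into left=[], right=[]
  root=17; inorder splits into left=[], right=[]
  root=7; inorder splits into left=[], right=[]
Reconstructed level-order: [13, 7, 23, 17, 25]


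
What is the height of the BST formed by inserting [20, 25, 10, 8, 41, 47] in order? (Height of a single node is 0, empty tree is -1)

Insertion order: [20, 25, 10, 8, 41, 47]
Tree (level-order array): [20, 10, 25, 8, None, None, 41, None, None, None, 47]
Compute height bottom-up (empty subtree = -1):
  height(8) = 1 + max(-1, -1) = 0
  height(10) = 1 + max(0, -1) = 1
  height(47) = 1 + max(-1, -1) = 0
  height(41) = 1 + max(-1, 0) = 1
  height(25) = 1 + max(-1, 1) = 2
  height(20) = 1 + max(1, 2) = 3
Height = 3


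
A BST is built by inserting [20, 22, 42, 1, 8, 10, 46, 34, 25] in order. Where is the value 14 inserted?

Starting tree (level order): [20, 1, 22, None, 8, None, 42, None, 10, 34, 46, None, None, 25]
Insertion path: 20 -> 1 -> 8 -> 10
Result: insert 14 as right child of 10
Final tree (level order): [20, 1, 22, None, 8, None, 42, None, 10, 34, 46, None, 14, 25]


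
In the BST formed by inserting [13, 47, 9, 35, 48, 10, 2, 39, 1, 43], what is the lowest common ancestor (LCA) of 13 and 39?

Tree insertion order: [13, 47, 9, 35, 48, 10, 2, 39, 1, 43]
Tree (level-order array): [13, 9, 47, 2, 10, 35, 48, 1, None, None, None, None, 39, None, None, None, None, None, 43]
In a BST, the LCA of p=13, q=39 is the first node v on the
root-to-leaf path with p <= v <= q (go left if both < v, right if both > v).
Walk from root:
  at 13: 13 <= 13 <= 39, this is the LCA
LCA = 13


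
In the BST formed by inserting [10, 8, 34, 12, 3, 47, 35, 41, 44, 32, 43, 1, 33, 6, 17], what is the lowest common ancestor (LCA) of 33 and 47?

Tree insertion order: [10, 8, 34, 12, 3, 47, 35, 41, 44, 32, 43, 1, 33, 6, 17]
Tree (level-order array): [10, 8, 34, 3, None, 12, 47, 1, 6, None, 32, 35, None, None, None, None, None, 17, 33, None, 41, None, None, None, None, None, 44, 43]
In a BST, the LCA of p=33, q=47 is the first node v on the
root-to-leaf path with p <= v <= q (go left if both < v, right if both > v).
Walk from root:
  at 10: both 33 and 47 > 10, go right
  at 34: 33 <= 34 <= 47, this is the LCA
LCA = 34


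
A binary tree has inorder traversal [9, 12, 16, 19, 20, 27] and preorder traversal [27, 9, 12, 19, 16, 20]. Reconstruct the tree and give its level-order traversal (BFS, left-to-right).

Inorder:  [9, 12, 16, 19, 20, 27]
Preorder: [27, 9, 12, 19, 16, 20]
Algorithm: preorder visits root first, so consume preorder in order;
for each root, split the current inorder slice at that value into
left-subtree inorder and right-subtree inorder, then recurse.
Recursive splits:
  root=27; inorder splits into left=[9, 12, 16, 19, 20], right=[]
  root=9; inorder splits into left=[], right=[12, 16, 19, 20]
  root=12; inorder splits into left=[], right=[16, 19, 20]
  root=19; inorder splits into left=[16], right=[20]
  root=16; inorder splits into left=[], right=[]
  root=20; inorder splits into left=[], right=[]
Reconstructed level-order: [27, 9, 12, 19, 16, 20]


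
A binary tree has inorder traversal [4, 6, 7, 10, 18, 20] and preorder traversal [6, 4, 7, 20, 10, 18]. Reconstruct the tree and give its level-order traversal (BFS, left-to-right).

Inorder:  [4, 6, 7, 10, 18, 20]
Preorder: [6, 4, 7, 20, 10, 18]
Algorithm: preorder visits root first, so consume preorder in order;
for each root, split the current inorder slice at that value into
left-subtree inorder and right-subtree inorder, then recurse.
Recursive splits:
  root=6; inorder splits into left=[4], right=[7, 10, 18, 20]
  root=4; inorder splits into left=[], right=[]
  root=7; inorder splits into left=[], right=[10, 18, 20]
  root=20; inorder splits into left=[10, 18], right=[]
  root=10; inorder splits into left=[], right=[18]
  root=18; inorder splits into left=[], right=[]
Reconstructed level-order: [6, 4, 7, 20, 10, 18]


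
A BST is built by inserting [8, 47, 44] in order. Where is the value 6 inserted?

Starting tree (level order): [8, None, 47, 44]
Insertion path: 8
Result: insert 6 as left child of 8
Final tree (level order): [8, 6, 47, None, None, 44]


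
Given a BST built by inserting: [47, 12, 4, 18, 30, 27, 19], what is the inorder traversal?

Tree insertion order: [47, 12, 4, 18, 30, 27, 19]
Tree (level-order array): [47, 12, None, 4, 18, None, None, None, 30, 27, None, 19]
Inorder traversal: [4, 12, 18, 19, 27, 30, 47]


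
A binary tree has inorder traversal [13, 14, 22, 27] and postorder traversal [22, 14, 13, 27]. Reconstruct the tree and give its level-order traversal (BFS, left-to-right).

Inorder:   [13, 14, 22, 27]
Postorder: [22, 14, 13, 27]
Algorithm: postorder visits root last, so walk postorder right-to-left;
each value is the root of the current inorder slice — split it at that
value, recurse on the right subtree first, then the left.
Recursive splits:
  root=27; inorder splits into left=[13, 14, 22], right=[]
  root=13; inorder splits into left=[], right=[14, 22]
  root=14; inorder splits into left=[], right=[22]
  root=22; inorder splits into left=[], right=[]
Reconstructed level-order: [27, 13, 14, 22]


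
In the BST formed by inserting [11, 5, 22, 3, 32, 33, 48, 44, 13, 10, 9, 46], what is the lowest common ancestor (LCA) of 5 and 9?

Tree insertion order: [11, 5, 22, 3, 32, 33, 48, 44, 13, 10, 9, 46]
Tree (level-order array): [11, 5, 22, 3, 10, 13, 32, None, None, 9, None, None, None, None, 33, None, None, None, 48, 44, None, None, 46]
In a BST, the LCA of p=5, q=9 is the first node v on the
root-to-leaf path with p <= v <= q (go left if both < v, right if both > v).
Walk from root:
  at 11: both 5 and 9 < 11, go left
  at 5: 5 <= 5 <= 9, this is the LCA
LCA = 5


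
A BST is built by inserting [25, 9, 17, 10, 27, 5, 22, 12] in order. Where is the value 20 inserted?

Starting tree (level order): [25, 9, 27, 5, 17, None, None, None, None, 10, 22, None, 12]
Insertion path: 25 -> 9 -> 17 -> 22
Result: insert 20 as left child of 22
Final tree (level order): [25, 9, 27, 5, 17, None, None, None, None, 10, 22, None, 12, 20]


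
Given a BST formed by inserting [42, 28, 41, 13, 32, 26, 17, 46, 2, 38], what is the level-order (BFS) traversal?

Tree insertion order: [42, 28, 41, 13, 32, 26, 17, 46, 2, 38]
Tree (level-order array): [42, 28, 46, 13, 41, None, None, 2, 26, 32, None, None, None, 17, None, None, 38]
BFS from the root, enqueuing left then right child of each popped node:
  queue [42] -> pop 42, enqueue [28, 46], visited so far: [42]
  queue [28, 46] -> pop 28, enqueue [13, 41], visited so far: [42, 28]
  queue [46, 13, 41] -> pop 46, enqueue [none], visited so far: [42, 28, 46]
  queue [13, 41] -> pop 13, enqueue [2, 26], visited so far: [42, 28, 46, 13]
  queue [41, 2, 26] -> pop 41, enqueue [32], visited so far: [42, 28, 46, 13, 41]
  queue [2, 26, 32] -> pop 2, enqueue [none], visited so far: [42, 28, 46, 13, 41, 2]
  queue [26, 32] -> pop 26, enqueue [17], visited so far: [42, 28, 46, 13, 41, 2, 26]
  queue [32, 17] -> pop 32, enqueue [38], visited so far: [42, 28, 46, 13, 41, 2, 26, 32]
  queue [17, 38] -> pop 17, enqueue [none], visited so far: [42, 28, 46, 13, 41, 2, 26, 32, 17]
  queue [38] -> pop 38, enqueue [none], visited so far: [42, 28, 46, 13, 41, 2, 26, 32, 17, 38]
Result: [42, 28, 46, 13, 41, 2, 26, 32, 17, 38]


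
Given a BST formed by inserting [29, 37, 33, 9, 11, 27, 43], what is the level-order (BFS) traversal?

Tree insertion order: [29, 37, 33, 9, 11, 27, 43]
Tree (level-order array): [29, 9, 37, None, 11, 33, 43, None, 27]
BFS from the root, enqueuing left then right child of each popped node:
  queue [29] -> pop 29, enqueue [9, 37], visited so far: [29]
  queue [9, 37] -> pop 9, enqueue [11], visited so far: [29, 9]
  queue [37, 11] -> pop 37, enqueue [33, 43], visited so far: [29, 9, 37]
  queue [11, 33, 43] -> pop 11, enqueue [27], visited so far: [29, 9, 37, 11]
  queue [33, 43, 27] -> pop 33, enqueue [none], visited so far: [29, 9, 37, 11, 33]
  queue [43, 27] -> pop 43, enqueue [none], visited so far: [29, 9, 37, 11, 33, 43]
  queue [27] -> pop 27, enqueue [none], visited so far: [29, 9, 37, 11, 33, 43, 27]
Result: [29, 9, 37, 11, 33, 43, 27]


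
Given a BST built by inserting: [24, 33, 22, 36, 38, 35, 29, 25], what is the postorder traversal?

Tree insertion order: [24, 33, 22, 36, 38, 35, 29, 25]
Tree (level-order array): [24, 22, 33, None, None, 29, 36, 25, None, 35, 38]
Postorder traversal: [22, 25, 29, 35, 38, 36, 33, 24]


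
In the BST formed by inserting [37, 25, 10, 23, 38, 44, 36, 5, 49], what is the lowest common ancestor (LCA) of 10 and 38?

Tree insertion order: [37, 25, 10, 23, 38, 44, 36, 5, 49]
Tree (level-order array): [37, 25, 38, 10, 36, None, 44, 5, 23, None, None, None, 49]
In a BST, the LCA of p=10, q=38 is the first node v on the
root-to-leaf path with p <= v <= q (go left if both < v, right if both > v).
Walk from root:
  at 37: 10 <= 37 <= 38, this is the LCA
LCA = 37


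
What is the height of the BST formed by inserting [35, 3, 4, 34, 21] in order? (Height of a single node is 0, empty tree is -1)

Insertion order: [35, 3, 4, 34, 21]
Tree (level-order array): [35, 3, None, None, 4, None, 34, 21]
Compute height bottom-up (empty subtree = -1):
  height(21) = 1 + max(-1, -1) = 0
  height(34) = 1 + max(0, -1) = 1
  height(4) = 1 + max(-1, 1) = 2
  height(3) = 1 + max(-1, 2) = 3
  height(35) = 1 + max(3, -1) = 4
Height = 4


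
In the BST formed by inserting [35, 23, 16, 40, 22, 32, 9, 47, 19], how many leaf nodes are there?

Tree built from: [35, 23, 16, 40, 22, 32, 9, 47, 19]
Tree (level-order array): [35, 23, 40, 16, 32, None, 47, 9, 22, None, None, None, None, None, None, 19]
Rule: A leaf has 0 children.
Per-node child counts:
  node 35: 2 child(ren)
  node 23: 2 child(ren)
  node 16: 2 child(ren)
  node 9: 0 child(ren)
  node 22: 1 child(ren)
  node 19: 0 child(ren)
  node 32: 0 child(ren)
  node 40: 1 child(ren)
  node 47: 0 child(ren)
Matching nodes: [9, 19, 32, 47]
Count of leaf nodes: 4


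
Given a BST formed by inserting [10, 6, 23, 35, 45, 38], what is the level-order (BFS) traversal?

Tree insertion order: [10, 6, 23, 35, 45, 38]
Tree (level-order array): [10, 6, 23, None, None, None, 35, None, 45, 38]
BFS from the root, enqueuing left then right child of each popped node:
  queue [10] -> pop 10, enqueue [6, 23], visited so far: [10]
  queue [6, 23] -> pop 6, enqueue [none], visited so far: [10, 6]
  queue [23] -> pop 23, enqueue [35], visited so far: [10, 6, 23]
  queue [35] -> pop 35, enqueue [45], visited so far: [10, 6, 23, 35]
  queue [45] -> pop 45, enqueue [38], visited so far: [10, 6, 23, 35, 45]
  queue [38] -> pop 38, enqueue [none], visited so far: [10, 6, 23, 35, 45, 38]
Result: [10, 6, 23, 35, 45, 38]


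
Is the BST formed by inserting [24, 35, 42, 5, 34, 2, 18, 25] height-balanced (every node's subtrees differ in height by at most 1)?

Tree (level-order array): [24, 5, 35, 2, 18, 34, 42, None, None, None, None, 25]
Definition: a tree is height-balanced if, at every node, |h(left) - h(right)| <= 1 (empty subtree has height -1).
Bottom-up per-node check:
  node 2: h_left=-1, h_right=-1, diff=0 [OK], height=0
  node 18: h_left=-1, h_right=-1, diff=0 [OK], height=0
  node 5: h_left=0, h_right=0, diff=0 [OK], height=1
  node 25: h_left=-1, h_right=-1, diff=0 [OK], height=0
  node 34: h_left=0, h_right=-1, diff=1 [OK], height=1
  node 42: h_left=-1, h_right=-1, diff=0 [OK], height=0
  node 35: h_left=1, h_right=0, diff=1 [OK], height=2
  node 24: h_left=1, h_right=2, diff=1 [OK], height=3
All nodes satisfy the balance condition.
Result: Balanced


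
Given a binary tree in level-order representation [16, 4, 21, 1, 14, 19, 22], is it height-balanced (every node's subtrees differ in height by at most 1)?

Tree (level-order array): [16, 4, 21, 1, 14, 19, 22]
Definition: a tree is height-balanced if, at every node, |h(left) - h(right)| <= 1 (empty subtree has height -1).
Bottom-up per-node check:
  node 1: h_left=-1, h_right=-1, diff=0 [OK], height=0
  node 14: h_left=-1, h_right=-1, diff=0 [OK], height=0
  node 4: h_left=0, h_right=0, diff=0 [OK], height=1
  node 19: h_left=-1, h_right=-1, diff=0 [OK], height=0
  node 22: h_left=-1, h_right=-1, diff=0 [OK], height=0
  node 21: h_left=0, h_right=0, diff=0 [OK], height=1
  node 16: h_left=1, h_right=1, diff=0 [OK], height=2
All nodes satisfy the balance condition.
Result: Balanced


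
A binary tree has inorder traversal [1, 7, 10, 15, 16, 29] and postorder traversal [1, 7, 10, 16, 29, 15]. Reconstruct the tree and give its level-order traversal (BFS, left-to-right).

Inorder:   [1, 7, 10, 15, 16, 29]
Postorder: [1, 7, 10, 16, 29, 15]
Algorithm: postorder visits root last, so walk postorder right-to-left;
each value is the root of the current inorder slice — split it at that
value, recurse on the right subtree first, then the left.
Recursive splits:
  root=15; inorder splits into left=[1, 7, 10], right=[16, 29]
  root=29; inorder splits into left=[16], right=[]
  root=16; inorder splits into left=[], right=[]
  root=10; inorder splits into left=[1, 7], right=[]
  root=7; inorder splits into left=[1], right=[]
  root=1; inorder splits into left=[], right=[]
Reconstructed level-order: [15, 10, 29, 7, 16, 1]


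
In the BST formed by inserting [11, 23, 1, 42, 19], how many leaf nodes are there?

Tree built from: [11, 23, 1, 42, 19]
Tree (level-order array): [11, 1, 23, None, None, 19, 42]
Rule: A leaf has 0 children.
Per-node child counts:
  node 11: 2 child(ren)
  node 1: 0 child(ren)
  node 23: 2 child(ren)
  node 19: 0 child(ren)
  node 42: 0 child(ren)
Matching nodes: [1, 19, 42]
Count of leaf nodes: 3


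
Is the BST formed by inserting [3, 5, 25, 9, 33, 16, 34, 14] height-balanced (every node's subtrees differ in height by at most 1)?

Tree (level-order array): [3, None, 5, None, 25, 9, 33, None, 16, None, 34, 14]
Definition: a tree is height-balanced if, at every node, |h(left) - h(right)| <= 1 (empty subtree has height -1).
Bottom-up per-node check:
  node 14: h_left=-1, h_right=-1, diff=0 [OK], height=0
  node 16: h_left=0, h_right=-1, diff=1 [OK], height=1
  node 9: h_left=-1, h_right=1, diff=2 [FAIL (|-1-1|=2 > 1)], height=2
  node 34: h_left=-1, h_right=-1, diff=0 [OK], height=0
  node 33: h_left=-1, h_right=0, diff=1 [OK], height=1
  node 25: h_left=2, h_right=1, diff=1 [OK], height=3
  node 5: h_left=-1, h_right=3, diff=4 [FAIL (|-1-3|=4 > 1)], height=4
  node 3: h_left=-1, h_right=4, diff=5 [FAIL (|-1-4|=5 > 1)], height=5
Node 9 violates the condition: |-1 - 1| = 2 > 1.
Result: Not balanced


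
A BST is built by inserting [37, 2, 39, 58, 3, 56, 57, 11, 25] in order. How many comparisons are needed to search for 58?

Search path for 58: 37 -> 39 -> 58
Found: True
Comparisons: 3


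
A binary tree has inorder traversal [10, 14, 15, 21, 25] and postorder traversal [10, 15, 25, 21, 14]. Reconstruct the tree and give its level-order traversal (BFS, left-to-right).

Inorder:   [10, 14, 15, 21, 25]
Postorder: [10, 15, 25, 21, 14]
Algorithm: postorder visits root last, so walk postorder right-to-left;
each value is the root of the current inorder slice — split it at that
value, recurse on the right subtree first, then the left.
Recursive splits:
  root=14; inorder splits into left=[10], right=[15, 21, 25]
  root=21; inorder splits into left=[15], right=[25]
  root=25; inorder splits into left=[], right=[]
  root=15; inorder splits into left=[], right=[]
  root=10; inorder splits into left=[], right=[]
Reconstructed level-order: [14, 10, 21, 15, 25]


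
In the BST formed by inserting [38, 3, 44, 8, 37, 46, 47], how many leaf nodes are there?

Tree built from: [38, 3, 44, 8, 37, 46, 47]
Tree (level-order array): [38, 3, 44, None, 8, None, 46, None, 37, None, 47]
Rule: A leaf has 0 children.
Per-node child counts:
  node 38: 2 child(ren)
  node 3: 1 child(ren)
  node 8: 1 child(ren)
  node 37: 0 child(ren)
  node 44: 1 child(ren)
  node 46: 1 child(ren)
  node 47: 0 child(ren)
Matching nodes: [37, 47]
Count of leaf nodes: 2


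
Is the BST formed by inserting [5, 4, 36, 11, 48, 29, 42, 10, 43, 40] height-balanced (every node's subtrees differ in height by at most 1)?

Tree (level-order array): [5, 4, 36, None, None, 11, 48, 10, 29, 42, None, None, None, None, None, 40, 43]
Definition: a tree is height-balanced if, at every node, |h(left) - h(right)| <= 1 (empty subtree has height -1).
Bottom-up per-node check:
  node 4: h_left=-1, h_right=-1, diff=0 [OK], height=0
  node 10: h_left=-1, h_right=-1, diff=0 [OK], height=0
  node 29: h_left=-1, h_right=-1, diff=0 [OK], height=0
  node 11: h_left=0, h_right=0, diff=0 [OK], height=1
  node 40: h_left=-1, h_right=-1, diff=0 [OK], height=0
  node 43: h_left=-1, h_right=-1, diff=0 [OK], height=0
  node 42: h_left=0, h_right=0, diff=0 [OK], height=1
  node 48: h_left=1, h_right=-1, diff=2 [FAIL (|1--1|=2 > 1)], height=2
  node 36: h_left=1, h_right=2, diff=1 [OK], height=3
  node 5: h_left=0, h_right=3, diff=3 [FAIL (|0-3|=3 > 1)], height=4
Node 48 violates the condition: |1 - -1| = 2 > 1.
Result: Not balanced


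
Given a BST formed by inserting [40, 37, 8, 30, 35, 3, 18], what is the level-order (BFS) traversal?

Tree insertion order: [40, 37, 8, 30, 35, 3, 18]
Tree (level-order array): [40, 37, None, 8, None, 3, 30, None, None, 18, 35]
BFS from the root, enqueuing left then right child of each popped node:
  queue [40] -> pop 40, enqueue [37], visited so far: [40]
  queue [37] -> pop 37, enqueue [8], visited so far: [40, 37]
  queue [8] -> pop 8, enqueue [3, 30], visited so far: [40, 37, 8]
  queue [3, 30] -> pop 3, enqueue [none], visited so far: [40, 37, 8, 3]
  queue [30] -> pop 30, enqueue [18, 35], visited so far: [40, 37, 8, 3, 30]
  queue [18, 35] -> pop 18, enqueue [none], visited so far: [40, 37, 8, 3, 30, 18]
  queue [35] -> pop 35, enqueue [none], visited so far: [40, 37, 8, 3, 30, 18, 35]
Result: [40, 37, 8, 3, 30, 18, 35]


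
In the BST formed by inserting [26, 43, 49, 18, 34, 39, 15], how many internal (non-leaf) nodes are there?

Tree built from: [26, 43, 49, 18, 34, 39, 15]
Tree (level-order array): [26, 18, 43, 15, None, 34, 49, None, None, None, 39]
Rule: An internal node has at least one child.
Per-node child counts:
  node 26: 2 child(ren)
  node 18: 1 child(ren)
  node 15: 0 child(ren)
  node 43: 2 child(ren)
  node 34: 1 child(ren)
  node 39: 0 child(ren)
  node 49: 0 child(ren)
Matching nodes: [26, 18, 43, 34]
Count of internal (non-leaf) nodes: 4


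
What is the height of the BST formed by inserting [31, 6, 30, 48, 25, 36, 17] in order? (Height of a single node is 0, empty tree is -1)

Insertion order: [31, 6, 30, 48, 25, 36, 17]
Tree (level-order array): [31, 6, 48, None, 30, 36, None, 25, None, None, None, 17]
Compute height bottom-up (empty subtree = -1):
  height(17) = 1 + max(-1, -1) = 0
  height(25) = 1 + max(0, -1) = 1
  height(30) = 1 + max(1, -1) = 2
  height(6) = 1 + max(-1, 2) = 3
  height(36) = 1 + max(-1, -1) = 0
  height(48) = 1 + max(0, -1) = 1
  height(31) = 1 + max(3, 1) = 4
Height = 4


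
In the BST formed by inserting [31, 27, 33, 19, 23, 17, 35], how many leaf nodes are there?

Tree built from: [31, 27, 33, 19, 23, 17, 35]
Tree (level-order array): [31, 27, 33, 19, None, None, 35, 17, 23]
Rule: A leaf has 0 children.
Per-node child counts:
  node 31: 2 child(ren)
  node 27: 1 child(ren)
  node 19: 2 child(ren)
  node 17: 0 child(ren)
  node 23: 0 child(ren)
  node 33: 1 child(ren)
  node 35: 0 child(ren)
Matching nodes: [17, 23, 35]
Count of leaf nodes: 3


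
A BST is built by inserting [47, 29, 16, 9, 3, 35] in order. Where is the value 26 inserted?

Starting tree (level order): [47, 29, None, 16, 35, 9, None, None, None, 3]
Insertion path: 47 -> 29 -> 16
Result: insert 26 as right child of 16
Final tree (level order): [47, 29, None, 16, 35, 9, 26, None, None, 3]


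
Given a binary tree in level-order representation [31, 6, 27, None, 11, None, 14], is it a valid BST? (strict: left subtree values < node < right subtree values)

Level-order array: [31, 6, 27, None, 11, None, 14]
Validate using subtree bounds (lo, hi): at each node, require lo < value < hi,
then recurse left with hi=value and right with lo=value.
Preorder trace (stopping at first violation):
  at node 31 with bounds (-inf, +inf): OK
  at node 6 with bounds (-inf, 31): OK
  at node 11 with bounds (6, 31): OK
  at node 27 with bounds (31, +inf): VIOLATION
Node 27 violates its bound: not (31 < 27 < +inf).
Result: Not a valid BST


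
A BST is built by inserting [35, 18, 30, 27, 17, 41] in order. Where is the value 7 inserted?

Starting tree (level order): [35, 18, 41, 17, 30, None, None, None, None, 27]
Insertion path: 35 -> 18 -> 17
Result: insert 7 as left child of 17
Final tree (level order): [35, 18, 41, 17, 30, None, None, 7, None, 27]


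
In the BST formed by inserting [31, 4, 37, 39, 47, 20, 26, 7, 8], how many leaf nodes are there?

Tree built from: [31, 4, 37, 39, 47, 20, 26, 7, 8]
Tree (level-order array): [31, 4, 37, None, 20, None, 39, 7, 26, None, 47, None, 8]
Rule: A leaf has 0 children.
Per-node child counts:
  node 31: 2 child(ren)
  node 4: 1 child(ren)
  node 20: 2 child(ren)
  node 7: 1 child(ren)
  node 8: 0 child(ren)
  node 26: 0 child(ren)
  node 37: 1 child(ren)
  node 39: 1 child(ren)
  node 47: 0 child(ren)
Matching nodes: [8, 26, 47]
Count of leaf nodes: 3


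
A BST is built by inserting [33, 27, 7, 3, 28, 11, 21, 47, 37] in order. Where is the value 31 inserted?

Starting tree (level order): [33, 27, 47, 7, 28, 37, None, 3, 11, None, None, None, None, None, None, None, 21]
Insertion path: 33 -> 27 -> 28
Result: insert 31 as right child of 28
Final tree (level order): [33, 27, 47, 7, 28, 37, None, 3, 11, None, 31, None, None, None, None, None, 21]


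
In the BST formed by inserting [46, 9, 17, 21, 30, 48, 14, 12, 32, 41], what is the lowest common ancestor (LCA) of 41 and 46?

Tree insertion order: [46, 9, 17, 21, 30, 48, 14, 12, 32, 41]
Tree (level-order array): [46, 9, 48, None, 17, None, None, 14, 21, 12, None, None, 30, None, None, None, 32, None, 41]
In a BST, the LCA of p=41, q=46 is the first node v on the
root-to-leaf path with p <= v <= q (go left if both < v, right if both > v).
Walk from root:
  at 46: 41 <= 46 <= 46, this is the LCA
LCA = 46


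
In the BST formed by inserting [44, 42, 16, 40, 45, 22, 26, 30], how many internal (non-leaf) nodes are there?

Tree built from: [44, 42, 16, 40, 45, 22, 26, 30]
Tree (level-order array): [44, 42, 45, 16, None, None, None, None, 40, 22, None, None, 26, None, 30]
Rule: An internal node has at least one child.
Per-node child counts:
  node 44: 2 child(ren)
  node 42: 1 child(ren)
  node 16: 1 child(ren)
  node 40: 1 child(ren)
  node 22: 1 child(ren)
  node 26: 1 child(ren)
  node 30: 0 child(ren)
  node 45: 0 child(ren)
Matching nodes: [44, 42, 16, 40, 22, 26]
Count of internal (non-leaf) nodes: 6


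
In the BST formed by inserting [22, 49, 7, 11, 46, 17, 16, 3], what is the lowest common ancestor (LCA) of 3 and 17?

Tree insertion order: [22, 49, 7, 11, 46, 17, 16, 3]
Tree (level-order array): [22, 7, 49, 3, 11, 46, None, None, None, None, 17, None, None, 16]
In a BST, the LCA of p=3, q=17 is the first node v on the
root-to-leaf path with p <= v <= q (go left if both < v, right if both > v).
Walk from root:
  at 22: both 3 and 17 < 22, go left
  at 7: 3 <= 7 <= 17, this is the LCA
LCA = 7


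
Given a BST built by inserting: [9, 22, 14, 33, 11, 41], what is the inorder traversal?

Tree insertion order: [9, 22, 14, 33, 11, 41]
Tree (level-order array): [9, None, 22, 14, 33, 11, None, None, 41]
Inorder traversal: [9, 11, 14, 22, 33, 41]


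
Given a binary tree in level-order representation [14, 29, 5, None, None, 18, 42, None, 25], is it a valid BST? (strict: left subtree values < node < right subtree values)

Level-order array: [14, 29, 5, None, None, 18, 42, None, 25]
Validate using subtree bounds (lo, hi): at each node, require lo < value < hi,
then recurse left with hi=value and right with lo=value.
Preorder trace (stopping at first violation):
  at node 14 with bounds (-inf, +inf): OK
  at node 29 with bounds (-inf, 14): VIOLATION
Node 29 violates its bound: not (-inf < 29 < 14).
Result: Not a valid BST


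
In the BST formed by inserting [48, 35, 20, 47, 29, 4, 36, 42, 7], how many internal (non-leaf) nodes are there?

Tree built from: [48, 35, 20, 47, 29, 4, 36, 42, 7]
Tree (level-order array): [48, 35, None, 20, 47, 4, 29, 36, None, None, 7, None, None, None, 42]
Rule: An internal node has at least one child.
Per-node child counts:
  node 48: 1 child(ren)
  node 35: 2 child(ren)
  node 20: 2 child(ren)
  node 4: 1 child(ren)
  node 7: 0 child(ren)
  node 29: 0 child(ren)
  node 47: 1 child(ren)
  node 36: 1 child(ren)
  node 42: 0 child(ren)
Matching nodes: [48, 35, 20, 4, 47, 36]
Count of internal (non-leaf) nodes: 6


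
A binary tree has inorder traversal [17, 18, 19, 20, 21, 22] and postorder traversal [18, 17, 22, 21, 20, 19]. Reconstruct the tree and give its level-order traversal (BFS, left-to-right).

Inorder:   [17, 18, 19, 20, 21, 22]
Postorder: [18, 17, 22, 21, 20, 19]
Algorithm: postorder visits root last, so walk postorder right-to-left;
each value is the root of the current inorder slice — split it at that
value, recurse on the right subtree first, then the left.
Recursive splits:
  root=19; inorder splits into left=[17, 18], right=[20, 21, 22]
  root=20; inorder splits into left=[], right=[21, 22]
  root=21; inorder splits into left=[], right=[22]
  root=22; inorder splits into left=[], right=[]
  root=17; inorder splits into left=[], right=[18]
  root=18; inorder splits into left=[], right=[]
Reconstructed level-order: [19, 17, 20, 18, 21, 22]


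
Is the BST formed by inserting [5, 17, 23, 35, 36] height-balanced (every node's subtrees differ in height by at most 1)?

Tree (level-order array): [5, None, 17, None, 23, None, 35, None, 36]
Definition: a tree is height-balanced if, at every node, |h(left) - h(right)| <= 1 (empty subtree has height -1).
Bottom-up per-node check:
  node 36: h_left=-1, h_right=-1, diff=0 [OK], height=0
  node 35: h_left=-1, h_right=0, diff=1 [OK], height=1
  node 23: h_left=-1, h_right=1, diff=2 [FAIL (|-1-1|=2 > 1)], height=2
  node 17: h_left=-1, h_right=2, diff=3 [FAIL (|-1-2|=3 > 1)], height=3
  node 5: h_left=-1, h_right=3, diff=4 [FAIL (|-1-3|=4 > 1)], height=4
Node 23 violates the condition: |-1 - 1| = 2 > 1.
Result: Not balanced


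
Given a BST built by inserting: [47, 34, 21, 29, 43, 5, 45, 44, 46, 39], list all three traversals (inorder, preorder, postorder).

Tree insertion order: [47, 34, 21, 29, 43, 5, 45, 44, 46, 39]
Tree (level-order array): [47, 34, None, 21, 43, 5, 29, 39, 45, None, None, None, None, None, None, 44, 46]
Inorder (L, root, R): [5, 21, 29, 34, 39, 43, 44, 45, 46, 47]
Preorder (root, L, R): [47, 34, 21, 5, 29, 43, 39, 45, 44, 46]
Postorder (L, R, root): [5, 29, 21, 39, 44, 46, 45, 43, 34, 47]


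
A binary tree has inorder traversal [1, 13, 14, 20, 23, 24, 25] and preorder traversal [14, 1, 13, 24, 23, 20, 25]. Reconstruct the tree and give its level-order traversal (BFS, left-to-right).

Inorder:  [1, 13, 14, 20, 23, 24, 25]
Preorder: [14, 1, 13, 24, 23, 20, 25]
Algorithm: preorder visits root first, so consume preorder in order;
for each root, split the current inorder slice at that value into
left-subtree inorder and right-subtree inorder, then recurse.
Recursive splits:
  root=14; inorder splits into left=[1, 13], right=[20, 23, 24, 25]
  root=1; inorder splits into left=[], right=[13]
  root=13; inorder splits into left=[], right=[]
  root=24; inorder splits into left=[20, 23], right=[25]
  root=23; inorder splits into left=[20], right=[]
  root=20; inorder splits into left=[], right=[]
  root=25; inorder splits into left=[], right=[]
Reconstructed level-order: [14, 1, 24, 13, 23, 25, 20]


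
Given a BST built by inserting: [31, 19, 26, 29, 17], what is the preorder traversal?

Tree insertion order: [31, 19, 26, 29, 17]
Tree (level-order array): [31, 19, None, 17, 26, None, None, None, 29]
Preorder traversal: [31, 19, 17, 26, 29]


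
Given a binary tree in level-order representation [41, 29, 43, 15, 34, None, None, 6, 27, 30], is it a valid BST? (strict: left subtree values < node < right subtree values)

Level-order array: [41, 29, 43, 15, 34, None, None, 6, 27, 30]
Validate using subtree bounds (lo, hi): at each node, require lo < value < hi,
then recurse left with hi=value and right with lo=value.
Preorder trace (stopping at first violation):
  at node 41 with bounds (-inf, +inf): OK
  at node 29 with bounds (-inf, 41): OK
  at node 15 with bounds (-inf, 29): OK
  at node 6 with bounds (-inf, 15): OK
  at node 27 with bounds (15, 29): OK
  at node 34 with bounds (29, 41): OK
  at node 30 with bounds (29, 34): OK
  at node 43 with bounds (41, +inf): OK
No violation found at any node.
Result: Valid BST


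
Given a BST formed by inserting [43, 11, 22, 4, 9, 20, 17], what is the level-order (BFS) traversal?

Tree insertion order: [43, 11, 22, 4, 9, 20, 17]
Tree (level-order array): [43, 11, None, 4, 22, None, 9, 20, None, None, None, 17]
BFS from the root, enqueuing left then right child of each popped node:
  queue [43] -> pop 43, enqueue [11], visited so far: [43]
  queue [11] -> pop 11, enqueue [4, 22], visited so far: [43, 11]
  queue [4, 22] -> pop 4, enqueue [9], visited so far: [43, 11, 4]
  queue [22, 9] -> pop 22, enqueue [20], visited so far: [43, 11, 4, 22]
  queue [9, 20] -> pop 9, enqueue [none], visited so far: [43, 11, 4, 22, 9]
  queue [20] -> pop 20, enqueue [17], visited so far: [43, 11, 4, 22, 9, 20]
  queue [17] -> pop 17, enqueue [none], visited so far: [43, 11, 4, 22, 9, 20, 17]
Result: [43, 11, 4, 22, 9, 20, 17]


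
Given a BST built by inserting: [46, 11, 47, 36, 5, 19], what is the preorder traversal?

Tree insertion order: [46, 11, 47, 36, 5, 19]
Tree (level-order array): [46, 11, 47, 5, 36, None, None, None, None, 19]
Preorder traversal: [46, 11, 5, 36, 19, 47]


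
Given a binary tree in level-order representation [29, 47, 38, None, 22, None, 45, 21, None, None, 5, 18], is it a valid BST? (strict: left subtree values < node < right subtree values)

Level-order array: [29, 47, 38, None, 22, None, 45, 21, None, None, 5, 18]
Validate using subtree bounds (lo, hi): at each node, require lo < value < hi,
then recurse left with hi=value and right with lo=value.
Preorder trace (stopping at first violation):
  at node 29 with bounds (-inf, +inf): OK
  at node 47 with bounds (-inf, 29): VIOLATION
Node 47 violates its bound: not (-inf < 47 < 29).
Result: Not a valid BST


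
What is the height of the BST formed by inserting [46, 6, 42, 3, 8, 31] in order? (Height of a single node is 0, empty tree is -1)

Insertion order: [46, 6, 42, 3, 8, 31]
Tree (level-order array): [46, 6, None, 3, 42, None, None, 8, None, None, 31]
Compute height bottom-up (empty subtree = -1):
  height(3) = 1 + max(-1, -1) = 0
  height(31) = 1 + max(-1, -1) = 0
  height(8) = 1 + max(-1, 0) = 1
  height(42) = 1 + max(1, -1) = 2
  height(6) = 1 + max(0, 2) = 3
  height(46) = 1 + max(3, -1) = 4
Height = 4


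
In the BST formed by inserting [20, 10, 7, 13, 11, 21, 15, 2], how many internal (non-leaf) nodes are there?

Tree built from: [20, 10, 7, 13, 11, 21, 15, 2]
Tree (level-order array): [20, 10, 21, 7, 13, None, None, 2, None, 11, 15]
Rule: An internal node has at least one child.
Per-node child counts:
  node 20: 2 child(ren)
  node 10: 2 child(ren)
  node 7: 1 child(ren)
  node 2: 0 child(ren)
  node 13: 2 child(ren)
  node 11: 0 child(ren)
  node 15: 0 child(ren)
  node 21: 0 child(ren)
Matching nodes: [20, 10, 7, 13]
Count of internal (non-leaf) nodes: 4


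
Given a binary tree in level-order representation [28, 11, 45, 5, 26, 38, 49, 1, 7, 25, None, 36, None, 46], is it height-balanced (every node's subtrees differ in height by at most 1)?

Tree (level-order array): [28, 11, 45, 5, 26, 38, 49, 1, 7, 25, None, 36, None, 46]
Definition: a tree is height-balanced if, at every node, |h(left) - h(right)| <= 1 (empty subtree has height -1).
Bottom-up per-node check:
  node 1: h_left=-1, h_right=-1, diff=0 [OK], height=0
  node 7: h_left=-1, h_right=-1, diff=0 [OK], height=0
  node 5: h_left=0, h_right=0, diff=0 [OK], height=1
  node 25: h_left=-1, h_right=-1, diff=0 [OK], height=0
  node 26: h_left=0, h_right=-1, diff=1 [OK], height=1
  node 11: h_left=1, h_right=1, diff=0 [OK], height=2
  node 36: h_left=-1, h_right=-1, diff=0 [OK], height=0
  node 38: h_left=0, h_right=-1, diff=1 [OK], height=1
  node 46: h_left=-1, h_right=-1, diff=0 [OK], height=0
  node 49: h_left=0, h_right=-1, diff=1 [OK], height=1
  node 45: h_left=1, h_right=1, diff=0 [OK], height=2
  node 28: h_left=2, h_right=2, diff=0 [OK], height=3
All nodes satisfy the balance condition.
Result: Balanced


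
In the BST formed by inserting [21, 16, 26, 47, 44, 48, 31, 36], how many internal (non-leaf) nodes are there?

Tree built from: [21, 16, 26, 47, 44, 48, 31, 36]
Tree (level-order array): [21, 16, 26, None, None, None, 47, 44, 48, 31, None, None, None, None, 36]
Rule: An internal node has at least one child.
Per-node child counts:
  node 21: 2 child(ren)
  node 16: 0 child(ren)
  node 26: 1 child(ren)
  node 47: 2 child(ren)
  node 44: 1 child(ren)
  node 31: 1 child(ren)
  node 36: 0 child(ren)
  node 48: 0 child(ren)
Matching nodes: [21, 26, 47, 44, 31]
Count of internal (non-leaf) nodes: 5


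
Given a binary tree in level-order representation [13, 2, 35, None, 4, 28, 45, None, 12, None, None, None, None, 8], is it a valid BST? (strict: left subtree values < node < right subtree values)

Level-order array: [13, 2, 35, None, 4, 28, 45, None, 12, None, None, None, None, 8]
Validate using subtree bounds (lo, hi): at each node, require lo < value < hi,
then recurse left with hi=value and right with lo=value.
Preorder trace (stopping at first violation):
  at node 13 with bounds (-inf, +inf): OK
  at node 2 with bounds (-inf, 13): OK
  at node 4 with bounds (2, 13): OK
  at node 12 with bounds (4, 13): OK
  at node 8 with bounds (4, 12): OK
  at node 35 with bounds (13, +inf): OK
  at node 28 with bounds (13, 35): OK
  at node 45 with bounds (35, +inf): OK
No violation found at any node.
Result: Valid BST


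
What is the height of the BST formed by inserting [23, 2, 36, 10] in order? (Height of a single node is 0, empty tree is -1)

Insertion order: [23, 2, 36, 10]
Tree (level-order array): [23, 2, 36, None, 10]
Compute height bottom-up (empty subtree = -1):
  height(10) = 1 + max(-1, -1) = 0
  height(2) = 1 + max(-1, 0) = 1
  height(36) = 1 + max(-1, -1) = 0
  height(23) = 1 + max(1, 0) = 2
Height = 2


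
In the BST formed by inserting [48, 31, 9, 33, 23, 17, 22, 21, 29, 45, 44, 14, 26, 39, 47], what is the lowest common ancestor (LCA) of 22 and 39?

Tree insertion order: [48, 31, 9, 33, 23, 17, 22, 21, 29, 45, 44, 14, 26, 39, 47]
Tree (level-order array): [48, 31, None, 9, 33, None, 23, None, 45, 17, 29, 44, 47, 14, 22, 26, None, 39, None, None, None, None, None, 21]
In a BST, the LCA of p=22, q=39 is the first node v on the
root-to-leaf path with p <= v <= q (go left if both < v, right if both > v).
Walk from root:
  at 48: both 22 and 39 < 48, go left
  at 31: 22 <= 31 <= 39, this is the LCA
LCA = 31


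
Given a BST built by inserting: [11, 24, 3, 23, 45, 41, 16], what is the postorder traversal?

Tree insertion order: [11, 24, 3, 23, 45, 41, 16]
Tree (level-order array): [11, 3, 24, None, None, 23, 45, 16, None, 41]
Postorder traversal: [3, 16, 23, 41, 45, 24, 11]


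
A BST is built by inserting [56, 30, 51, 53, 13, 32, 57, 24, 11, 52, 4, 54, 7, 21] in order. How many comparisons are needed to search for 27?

Search path for 27: 56 -> 30 -> 13 -> 24
Found: False
Comparisons: 4
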